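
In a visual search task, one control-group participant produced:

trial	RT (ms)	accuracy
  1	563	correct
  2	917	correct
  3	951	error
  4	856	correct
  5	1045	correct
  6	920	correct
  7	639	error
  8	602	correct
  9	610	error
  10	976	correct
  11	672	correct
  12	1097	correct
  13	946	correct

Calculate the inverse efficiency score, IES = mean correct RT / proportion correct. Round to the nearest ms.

Correct trials (n=10): 563, 917, 856, 1045, 920, 602, 976, 672, 1097, 946
Mean correct RT = 8594/10 = 859.4000 ms
Proportion correct = 10/13
IES = 859.4000 / (10/13) = 1117.220 ms

1117 ms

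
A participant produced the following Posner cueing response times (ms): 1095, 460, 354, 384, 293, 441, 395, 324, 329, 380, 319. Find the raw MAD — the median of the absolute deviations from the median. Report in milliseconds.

56 ms

Sorted: 293, 319, 324, 329, 354, 380, 384, 395, 441, 460, 1095 → median = 380
|x − 380|: 715, 80, 26, 4, 87, 61, 15, 56, 51, 0, 61
Sorted deviations: 0, 4, 15, 26, 51, 56, 61, 61, 80, 87, 715 → MAD = 56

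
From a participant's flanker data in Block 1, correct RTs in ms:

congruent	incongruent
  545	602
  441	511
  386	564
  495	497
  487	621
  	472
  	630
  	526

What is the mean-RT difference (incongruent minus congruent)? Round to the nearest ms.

M(congruent) = 2354/5 = 470.800
M(incongruent) = 4423/8 = 552.875
Difference = 552.875 − 470.800 = 82.075 ms

82 ms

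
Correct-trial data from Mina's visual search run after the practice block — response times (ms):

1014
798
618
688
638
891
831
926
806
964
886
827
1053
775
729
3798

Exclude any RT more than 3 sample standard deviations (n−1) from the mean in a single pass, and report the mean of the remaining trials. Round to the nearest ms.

n = 16, ΣRT = 16242, M = 1015.125
Σ(x−M)² = 8495105.75; s = √(8495105.75/15) = 752.556
Cutoffs: 1015.125 ± 3·752.556 → [-1242.5, 3272.8]
Outside: 3798 → excluded.
Retained (n=15): Σ = 12444, mean = 12444/15 = 829.600

830 ms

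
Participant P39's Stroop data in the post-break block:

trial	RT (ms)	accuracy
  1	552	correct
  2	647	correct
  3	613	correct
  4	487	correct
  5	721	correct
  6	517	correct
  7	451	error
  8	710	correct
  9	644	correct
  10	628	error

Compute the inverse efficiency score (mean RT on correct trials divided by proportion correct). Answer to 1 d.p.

Correct trials (n=8): 552, 647, 613, 487, 721, 517, 710, 644
Mean correct RT = 4891/8 = 611.3750 ms
Proportion correct = 8/10
IES = 611.3750 / (8/10) = 764.219 ms

764.2 ms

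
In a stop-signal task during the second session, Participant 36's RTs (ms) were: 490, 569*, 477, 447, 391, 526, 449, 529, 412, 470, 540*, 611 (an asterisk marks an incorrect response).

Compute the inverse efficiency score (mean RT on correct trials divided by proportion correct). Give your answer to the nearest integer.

576 ms

Correct trials (n=10): 490, 477, 447, 391, 526, 449, 529, 412, 470, 611
Mean correct RT = 4802/10 = 480.2000 ms
Proportion correct = 10/12
IES = 480.2000 / (10/12) = 576.240 ms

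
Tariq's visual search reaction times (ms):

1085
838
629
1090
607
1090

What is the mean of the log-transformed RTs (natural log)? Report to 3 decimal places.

ln(RT): 6.9893, 6.7310, 6.4441, 6.9939, 6.4085, 6.9939
Σ ln(RT) = 40.5609
Mean = 40.5609/6 = 6.76015

6.760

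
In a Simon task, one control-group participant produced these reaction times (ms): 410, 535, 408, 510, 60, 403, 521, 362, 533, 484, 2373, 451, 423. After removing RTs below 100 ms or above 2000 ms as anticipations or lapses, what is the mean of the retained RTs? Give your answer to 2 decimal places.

Excluded: 60, 2373
Retained (n=11): Σ = 5040
Mean = 5040/11 = 458.1818

458.18 ms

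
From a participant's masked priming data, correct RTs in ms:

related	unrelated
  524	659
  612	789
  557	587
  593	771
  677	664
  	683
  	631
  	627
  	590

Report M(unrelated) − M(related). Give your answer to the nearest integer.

M(related) = 2963/5 = 592.600
M(unrelated) = 6001/9 = 666.778
Difference = 666.778 − 592.600 = 74.178 ms

74 ms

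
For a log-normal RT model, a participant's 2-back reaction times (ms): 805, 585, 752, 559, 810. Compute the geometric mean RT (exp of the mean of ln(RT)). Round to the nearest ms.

693 ms

ln(RT): 6.6908, 6.3716, 6.6227, 6.3261, 6.6970
Mean ln(RT) = 32.7084/5 = 6.54167
Geometric mean = exp(6.54167) = 693.45 ms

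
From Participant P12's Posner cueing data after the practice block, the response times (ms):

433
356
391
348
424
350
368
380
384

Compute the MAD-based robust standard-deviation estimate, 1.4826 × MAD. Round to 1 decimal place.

35.6 ms

Sorted: 348, 350, 356, 368, 380, 384, 391, 424, 433 → median = 380
|x − 380| sorted: 0, 4, 11, 12, 24, 30, 32, 44, 53 → MAD = 24
Robust SD ≈ 1.4826 × 24 = 35.582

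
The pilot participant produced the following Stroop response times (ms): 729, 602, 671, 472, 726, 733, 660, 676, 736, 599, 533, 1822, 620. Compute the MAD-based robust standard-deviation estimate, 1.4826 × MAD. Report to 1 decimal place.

91.9 ms

Sorted: 472, 533, 599, 602, 620, 660, 671, 676, 726, 729, 733, 736, 1822 → median = 671
|x − 671| sorted: 0, 5, 11, 51, 55, 58, 62, 65, 69, 72, 138, 199, 1151 → MAD = 62
Robust SD ≈ 1.4826 × 62 = 91.921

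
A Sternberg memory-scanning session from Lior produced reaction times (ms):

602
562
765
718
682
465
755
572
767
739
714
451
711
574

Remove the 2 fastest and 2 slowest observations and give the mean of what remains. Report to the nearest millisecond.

663 ms

Sorted: 451, 465, 562, 572, 574, 602, 682, 711, 714, 718, 739, 755, 765, 767
Drop lowest 2 (451, 465) and highest 2 (765, 767)
Remaining (n=10): Σ = 6629, mean = 6629/10 = 662.900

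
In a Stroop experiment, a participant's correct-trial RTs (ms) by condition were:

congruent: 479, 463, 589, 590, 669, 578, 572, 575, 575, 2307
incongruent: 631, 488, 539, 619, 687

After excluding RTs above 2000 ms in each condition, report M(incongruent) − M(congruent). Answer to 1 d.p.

27.2 ms

congruent: exclude 2307
M(congruent) = 5090/9 = 565.556
M(incongruent) = 2964/5 = 592.800
Difference = 592.800 − 565.556 = 27.244 ms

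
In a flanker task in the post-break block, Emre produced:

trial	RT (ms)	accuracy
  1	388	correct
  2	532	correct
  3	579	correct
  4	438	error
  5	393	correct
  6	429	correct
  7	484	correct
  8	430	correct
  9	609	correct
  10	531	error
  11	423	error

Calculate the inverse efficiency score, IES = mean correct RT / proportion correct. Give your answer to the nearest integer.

Correct trials (n=8): 388, 532, 579, 393, 429, 484, 430, 609
Mean correct RT = 3844/8 = 480.5000 ms
Proportion correct = 8/11
IES = 480.5000 / (8/11) = 660.688 ms

661 ms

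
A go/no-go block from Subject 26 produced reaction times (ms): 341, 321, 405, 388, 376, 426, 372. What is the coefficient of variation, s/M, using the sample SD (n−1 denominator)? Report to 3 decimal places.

0.096

n = 7, Σ = 2629, M = 375.5714
Σ(x−M)² = 7749.714; s = √(7749.714/6) = 35.9391
CV = 35.9391 / 375.5714 = 0.09569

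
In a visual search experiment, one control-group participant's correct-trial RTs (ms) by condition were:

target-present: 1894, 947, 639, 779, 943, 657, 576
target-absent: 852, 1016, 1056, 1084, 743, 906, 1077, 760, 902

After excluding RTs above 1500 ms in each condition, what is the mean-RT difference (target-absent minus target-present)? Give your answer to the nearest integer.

176 ms

target-present: exclude 1894
M(target-present) = 4541/6 = 756.833
M(target-absent) = 8396/9 = 932.889
Difference = 932.889 − 756.833 = 176.056 ms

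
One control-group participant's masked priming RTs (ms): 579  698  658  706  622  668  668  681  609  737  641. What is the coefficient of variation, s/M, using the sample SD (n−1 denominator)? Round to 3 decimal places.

n = 11, Σ = 7267, M = 660.6364
Σ(x−M)² = 21024.545; s = √(21024.545/10) = 45.8525
CV = 45.8525 / 660.6364 = 0.06941

0.069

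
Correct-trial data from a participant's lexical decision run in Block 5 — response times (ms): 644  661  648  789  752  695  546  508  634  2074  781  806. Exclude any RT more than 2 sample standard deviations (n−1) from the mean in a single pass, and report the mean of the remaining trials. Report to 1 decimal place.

678.5 ms

n = 12, ΣRT = 9538, M = 794.833
Σ(x−M)² = 1880699.67; s = √(1880699.67/11) = 413.488
Cutoffs: 794.833 ± 2·413.488 → [-32.1, 1621.8]
Outside: 2074 → excluded.
Retained (n=11): Σ = 7464, mean = 7464/11 = 678.545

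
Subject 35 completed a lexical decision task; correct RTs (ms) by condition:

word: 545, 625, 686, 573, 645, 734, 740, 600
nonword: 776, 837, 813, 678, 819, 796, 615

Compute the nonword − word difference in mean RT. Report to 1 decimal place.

M(word) = 5148/8 = 643.500
M(nonword) = 5334/7 = 762.000
Difference = 762.000 − 643.500 = 118.500 ms

118.5 ms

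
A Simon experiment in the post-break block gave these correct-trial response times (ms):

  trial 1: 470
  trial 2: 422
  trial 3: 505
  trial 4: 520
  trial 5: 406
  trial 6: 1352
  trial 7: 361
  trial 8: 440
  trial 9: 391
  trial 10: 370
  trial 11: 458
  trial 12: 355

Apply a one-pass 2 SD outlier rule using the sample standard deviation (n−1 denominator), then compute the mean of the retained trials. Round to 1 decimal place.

n = 12, ΣRT = 6050, M = 504.167
Σ(x−M)² = 816431.67; s = √(816431.67/11) = 272.435
Cutoffs: 504.167 ± 2·272.435 → [-40.7, 1049.0]
Outside: 1352 → excluded.
Retained (n=11): Σ = 4698, mean = 4698/11 = 427.091

427.1 ms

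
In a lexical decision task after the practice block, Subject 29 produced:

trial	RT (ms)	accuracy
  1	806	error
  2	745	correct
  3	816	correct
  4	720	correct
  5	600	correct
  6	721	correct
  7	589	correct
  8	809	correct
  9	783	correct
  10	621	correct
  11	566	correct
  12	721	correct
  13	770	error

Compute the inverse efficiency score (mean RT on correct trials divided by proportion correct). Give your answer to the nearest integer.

Correct trials (n=11): 745, 816, 720, 600, 721, 589, 809, 783, 621, 566, 721
Mean correct RT = 7691/11 = 699.1818 ms
Proportion correct = 11/13
IES = 699.1818 / (11/13) = 826.306 ms

826 ms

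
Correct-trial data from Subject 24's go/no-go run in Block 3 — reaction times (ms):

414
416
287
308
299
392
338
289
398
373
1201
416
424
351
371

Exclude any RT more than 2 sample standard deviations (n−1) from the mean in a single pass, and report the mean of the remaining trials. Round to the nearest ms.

363 ms

n = 15, ΣRT = 6277, M = 418.467
Σ(x−M)² = 689407.73; s = √(689407.73/14) = 221.909
Cutoffs: 418.467 ± 2·221.909 → [-25.4, 862.3]
Outside: 1201 → excluded.
Retained (n=14): Σ = 5076, mean = 5076/14 = 362.571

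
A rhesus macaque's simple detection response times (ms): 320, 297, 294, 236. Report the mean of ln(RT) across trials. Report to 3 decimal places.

5.652

ln(RT): 5.7683, 5.6937, 5.6836, 5.4638
Σ ln(RT) = 22.6095
Mean = 22.6095/4 = 5.65237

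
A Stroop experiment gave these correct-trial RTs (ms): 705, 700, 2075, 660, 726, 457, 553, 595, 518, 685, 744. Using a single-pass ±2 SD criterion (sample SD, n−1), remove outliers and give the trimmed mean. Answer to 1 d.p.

n = 11, ΣRT = 8418, M = 765.273
Σ(x−M)² = 1973028.18; s = √(1973028.18/10) = 444.188
Cutoffs: 765.273 ± 2·444.188 → [-123.1, 1653.6]
Outside: 2075 → excluded.
Retained (n=10): Σ = 6343, mean = 6343/10 = 634.300

634.3 ms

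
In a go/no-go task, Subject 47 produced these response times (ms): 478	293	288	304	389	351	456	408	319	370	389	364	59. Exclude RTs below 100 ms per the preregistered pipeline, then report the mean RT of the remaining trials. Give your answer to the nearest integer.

367 ms

Excluded: 59
Retained (n=12): Σ = 4409
Mean = 4409/12 = 367.4167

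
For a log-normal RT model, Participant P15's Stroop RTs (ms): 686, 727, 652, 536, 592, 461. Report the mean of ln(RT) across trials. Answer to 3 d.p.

ln(RT): 6.5309, 6.5889, 6.4800, 6.2841, 6.3835, 6.1334
Σ ln(RT) = 38.4009
Mean = 38.4009/6 = 6.40015

6.400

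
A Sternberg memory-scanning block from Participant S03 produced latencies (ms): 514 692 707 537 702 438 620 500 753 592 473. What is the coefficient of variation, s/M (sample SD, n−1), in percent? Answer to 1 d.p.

18.3%

n = 11, Σ = 6528, M = 593.4545
Σ(x−M)² = 117456.727; s = √(117456.727/10) = 108.3775
CV = 108.3775 / 593.4545 = 0.18262 = 18.262%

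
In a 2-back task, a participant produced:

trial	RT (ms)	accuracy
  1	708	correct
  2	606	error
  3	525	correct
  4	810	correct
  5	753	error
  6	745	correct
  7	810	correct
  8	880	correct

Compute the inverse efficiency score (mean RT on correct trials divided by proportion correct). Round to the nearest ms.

Correct trials (n=6): 708, 525, 810, 745, 810, 880
Mean correct RT = 4478/6 = 746.3333 ms
Proportion correct = 6/8
IES = 746.3333 / (6/8) = 995.111 ms

995 ms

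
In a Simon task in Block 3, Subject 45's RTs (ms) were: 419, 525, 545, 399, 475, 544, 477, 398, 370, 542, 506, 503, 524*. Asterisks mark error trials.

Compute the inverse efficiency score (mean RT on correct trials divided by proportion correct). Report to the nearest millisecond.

515 ms

Correct trials (n=12): 419, 525, 545, 399, 475, 544, 477, 398, 370, 542, 506, 503
Mean correct RT = 5703/12 = 475.2500 ms
Proportion correct = 12/13
IES = 475.2500 / (12/13) = 514.854 ms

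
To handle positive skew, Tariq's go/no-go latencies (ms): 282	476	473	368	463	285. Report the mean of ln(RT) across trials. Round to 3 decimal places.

ln(RT): 5.6419, 6.1654, 6.1591, 5.9081, 6.1377, 5.6525
Σ ln(RT) = 35.6647
Mean = 35.6647/6 = 5.94412

5.944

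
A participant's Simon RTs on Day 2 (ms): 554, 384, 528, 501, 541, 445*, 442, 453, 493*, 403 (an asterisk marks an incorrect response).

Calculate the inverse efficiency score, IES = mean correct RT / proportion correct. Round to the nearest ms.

595 ms

Correct trials (n=8): 554, 384, 528, 501, 541, 442, 453, 403
Mean correct RT = 3806/8 = 475.7500 ms
Proportion correct = 8/10
IES = 475.7500 / (8/10) = 594.688 ms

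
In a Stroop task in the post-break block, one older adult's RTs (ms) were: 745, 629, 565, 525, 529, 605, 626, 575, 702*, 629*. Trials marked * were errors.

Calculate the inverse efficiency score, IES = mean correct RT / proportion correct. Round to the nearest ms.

750 ms

Correct trials (n=8): 745, 629, 565, 525, 529, 605, 626, 575
Mean correct RT = 4799/8 = 599.8750 ms
Proportion correct = 8/10
IES = 599.8750 / (8/10) = 749.844 ms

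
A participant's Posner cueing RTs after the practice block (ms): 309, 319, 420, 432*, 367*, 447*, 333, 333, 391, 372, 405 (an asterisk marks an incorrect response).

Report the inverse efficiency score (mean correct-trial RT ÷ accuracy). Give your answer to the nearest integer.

Correct trials (n=8): 309, 319, 420, 333, 333, 391, 372, 405
Mean correct RT = 2882/8 = 360.2500 ms
Proportion correct = 8/11
IES = 360.2500 / (8/11) = 495.344 ms

495 ms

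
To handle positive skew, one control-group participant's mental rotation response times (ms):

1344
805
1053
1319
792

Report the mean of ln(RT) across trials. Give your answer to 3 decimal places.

ln(RT): 7.2034, 6.6908, 6.9594, 7.1846, 6.6746
Σ ln(RT) = 34.7128
Mean = 34.7128/5 = 6.94257

6.943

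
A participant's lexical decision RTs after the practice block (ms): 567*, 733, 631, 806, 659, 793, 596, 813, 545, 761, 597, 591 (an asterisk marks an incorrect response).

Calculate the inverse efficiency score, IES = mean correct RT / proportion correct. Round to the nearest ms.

Correct trials (n=11): 733, 631, 806, 659, 793, 596, 813, 545, 761, 597, 591
Mean correct RT = 7525/11 = 684.0909 ms
Proportion correct = 11/12
IES = 684.0909 / (11/12) = 746.281 ms

746 ms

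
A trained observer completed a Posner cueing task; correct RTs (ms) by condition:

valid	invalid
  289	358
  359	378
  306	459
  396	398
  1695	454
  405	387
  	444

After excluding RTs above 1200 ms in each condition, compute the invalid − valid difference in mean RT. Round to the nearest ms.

valid: exclude 1695
M(valid) = 1755/5 = 351.000
M(invalid) = 2878/7 = 411.143
Difference = 411.143 − 351.000 = 60.143 ms

60 ms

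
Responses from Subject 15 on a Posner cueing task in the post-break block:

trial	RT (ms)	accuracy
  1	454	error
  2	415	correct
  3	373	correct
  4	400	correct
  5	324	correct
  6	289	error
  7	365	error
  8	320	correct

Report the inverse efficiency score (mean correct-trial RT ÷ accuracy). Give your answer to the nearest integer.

586 ms

Correct trials (n=5): 415, 373, 400, 324, 320
Mean correct RT = 1832/5 = 366.4000 ms
Proportion correct = 5/8
IES = 366.4000 / (5/8) = 586.240 ms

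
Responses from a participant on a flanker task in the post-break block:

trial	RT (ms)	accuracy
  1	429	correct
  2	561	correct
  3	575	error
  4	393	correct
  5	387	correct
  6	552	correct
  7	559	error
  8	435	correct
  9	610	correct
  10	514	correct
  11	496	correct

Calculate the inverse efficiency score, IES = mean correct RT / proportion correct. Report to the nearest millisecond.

594 ms

Correct trials (n=9): 429, 561, 393, 387, 552, 435, 610, 514, 496
Mean correct RT = 4377/9 = 486.3333 ms
Proportion correct = 9/11
IES = 486.3333 / (9/11) = 594.407 ms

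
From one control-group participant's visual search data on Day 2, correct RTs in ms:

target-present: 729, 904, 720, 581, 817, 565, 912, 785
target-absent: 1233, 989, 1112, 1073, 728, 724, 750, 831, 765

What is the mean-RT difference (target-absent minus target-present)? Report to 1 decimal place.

160.0 ms

M(target-present) = 6013/8 = 751.625
M(target-absent) = 8205/9 = 911.667
Difference = 911.667 − 751.625 = 160.042 ms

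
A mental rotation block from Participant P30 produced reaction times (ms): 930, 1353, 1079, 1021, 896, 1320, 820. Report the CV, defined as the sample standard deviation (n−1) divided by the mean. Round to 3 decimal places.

0.195

n = 7, Σ = 7419, M = 1059.8571
Σ(x−M)² = 256726.857; s = √(256726.857/6) = 206.8521
CV = 206.8521 / 1059.8571 = 0.19517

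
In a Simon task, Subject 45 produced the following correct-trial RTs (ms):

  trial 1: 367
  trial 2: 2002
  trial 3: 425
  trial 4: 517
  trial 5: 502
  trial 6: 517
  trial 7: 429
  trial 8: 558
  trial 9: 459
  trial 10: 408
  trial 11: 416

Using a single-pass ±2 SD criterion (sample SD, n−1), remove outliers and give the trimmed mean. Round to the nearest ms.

460 ms

n = 11, ΣRT = 6600, M = 600.000
Σ(x−M)² = 2195506.00; s = √(2195506.00/10) = 468.562
Cutoffs: 600.000 ± 2·468.562 → [-337.1, 1537.1]
Outside: 2002 → excluded.
Retained (n=10): Σ = 4598, mean = 4598/10 = 459.800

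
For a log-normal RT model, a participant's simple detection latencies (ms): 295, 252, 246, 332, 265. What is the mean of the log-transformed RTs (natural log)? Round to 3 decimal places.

ln(RT): 5.6870, 5.5294, 5.5053, 5.8051, 5.5797
Σ ln(RT) = 28.1066
Mean = 28.1066/5 = 5.62132

5.621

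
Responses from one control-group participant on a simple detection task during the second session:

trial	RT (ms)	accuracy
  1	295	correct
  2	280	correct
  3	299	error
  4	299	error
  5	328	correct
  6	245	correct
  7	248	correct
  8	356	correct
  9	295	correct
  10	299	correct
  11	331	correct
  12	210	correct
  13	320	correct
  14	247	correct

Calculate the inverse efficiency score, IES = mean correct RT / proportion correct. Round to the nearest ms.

Correct trials (n=12): 295, 280, 328, 245, 248, 356, 295, 299, 331, 210, 320, 247
Mean correct RT = 3454/12 = 287.8333 ms
Proportion correct = 12/14
IES = 287.8333 / (12/14) = 335.806 ms

336 ms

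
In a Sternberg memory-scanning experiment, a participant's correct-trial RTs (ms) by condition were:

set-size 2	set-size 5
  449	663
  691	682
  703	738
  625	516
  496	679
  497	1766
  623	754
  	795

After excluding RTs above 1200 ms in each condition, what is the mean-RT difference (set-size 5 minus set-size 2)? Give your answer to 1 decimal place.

set-size 5: exclude 1766
M(set-size 2) = 4084/7 = 583.429
M(set-size 5) = 4827/7 = 689.571
Difference = 689.571 − 583.429 = 106.143 ms

106.1 ms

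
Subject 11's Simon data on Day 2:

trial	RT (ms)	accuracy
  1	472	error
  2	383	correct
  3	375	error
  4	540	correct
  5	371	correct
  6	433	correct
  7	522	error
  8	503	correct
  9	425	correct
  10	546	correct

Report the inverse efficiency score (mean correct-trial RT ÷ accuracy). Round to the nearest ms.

653 ms

Correct trials (n=7): 383, 540, 371, 433, 503, 425, 546
Mean correct RT = 3201/7 = 457.2857 ms
Proportion correct = 7/10
IES = 457.2857 / (7/10) = 653.265 ms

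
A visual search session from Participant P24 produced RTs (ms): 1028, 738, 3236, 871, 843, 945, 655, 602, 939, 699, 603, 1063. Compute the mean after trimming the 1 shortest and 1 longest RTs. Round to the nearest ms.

838 ms

Sorted: 602, 603, 655, 699, 738, 843, 871, 939, 945, 1028, 1063, 3236
Drop lowest 1 (602) and highest 1 (3236)
Remaining (n=10): Σ = 8384, mean = 8384/10 = 838.400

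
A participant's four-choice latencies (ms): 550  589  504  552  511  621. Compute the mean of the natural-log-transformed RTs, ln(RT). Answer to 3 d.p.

ln(RT): 6.3099, 6.3784, 6.2226, 6.3135, 6.2364, 6.4313
Σ ln(RT) = 37.8922
Mean = 37.8922/6 = 6.31536

6.315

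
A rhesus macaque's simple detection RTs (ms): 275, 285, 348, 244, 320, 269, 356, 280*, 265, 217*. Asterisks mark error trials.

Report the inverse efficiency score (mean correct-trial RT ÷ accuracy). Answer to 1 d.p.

Correct trials (n=8): 275, 285, 348, 244, 320, 269, 356, 265
Mean correct RT = 2362/8 = 295.2500 ms
Proportion correct = 8/10
IES = 295.2500 / (8/10) = 369.062 ms

369.1 ms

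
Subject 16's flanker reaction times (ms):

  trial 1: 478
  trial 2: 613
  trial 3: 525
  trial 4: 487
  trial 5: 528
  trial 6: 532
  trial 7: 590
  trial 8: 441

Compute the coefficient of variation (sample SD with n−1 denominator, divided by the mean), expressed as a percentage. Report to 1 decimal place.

10.9%

n = 8, Σ = 4194, M = 524.2500
Σ(x−M)² = 22731.500; s = √(22731.500/7) = 56.9856
CV = 56.9856 / 524.2500 = 0.10870 = 10.870%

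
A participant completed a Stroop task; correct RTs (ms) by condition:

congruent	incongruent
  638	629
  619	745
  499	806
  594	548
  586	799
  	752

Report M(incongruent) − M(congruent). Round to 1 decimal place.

126.0 ms

M(congruent) = 2936/5 = 587.200
M(incongruent) = 4279/6 = 713.167
Difference = 713.167 − 587.200 = 125.967 ms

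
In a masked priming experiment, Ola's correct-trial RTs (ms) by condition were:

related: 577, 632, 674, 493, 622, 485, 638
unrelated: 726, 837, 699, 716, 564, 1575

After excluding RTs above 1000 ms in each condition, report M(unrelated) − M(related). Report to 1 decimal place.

119.7 ms

unrelated: exclude 1575
M(related) = 4121/7 = 588.714
M(unrelated) = 3542/5 = 708.400
Difference = 708.400 − 588.714 = 119.686 ms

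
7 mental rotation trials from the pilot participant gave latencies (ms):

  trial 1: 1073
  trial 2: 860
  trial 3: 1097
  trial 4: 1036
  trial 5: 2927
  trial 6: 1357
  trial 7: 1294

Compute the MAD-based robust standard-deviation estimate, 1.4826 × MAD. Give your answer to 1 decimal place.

292.1 ms

Sorted: 860, 1036, 1073, 1097, 1294, 1357, 2927 → median = 1097
|x − 1097| sorted: 0, 24, 61, 197, 237, 260, 1830 → MAD = 197
Robust SD ≈ 1.4826 × 197 = 292.072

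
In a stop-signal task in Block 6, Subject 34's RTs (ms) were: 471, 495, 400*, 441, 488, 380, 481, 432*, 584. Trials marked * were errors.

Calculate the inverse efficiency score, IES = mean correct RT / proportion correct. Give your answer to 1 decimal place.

613.5 ms

Correct trials (n=7): 471, 495, 441, 488, 380, 481, 584
Mean correct RT = 3340/7 = 477.1429 ms
Proportion correct = 7/9
IES = 477.1429 / (7/9) = 613.469 ms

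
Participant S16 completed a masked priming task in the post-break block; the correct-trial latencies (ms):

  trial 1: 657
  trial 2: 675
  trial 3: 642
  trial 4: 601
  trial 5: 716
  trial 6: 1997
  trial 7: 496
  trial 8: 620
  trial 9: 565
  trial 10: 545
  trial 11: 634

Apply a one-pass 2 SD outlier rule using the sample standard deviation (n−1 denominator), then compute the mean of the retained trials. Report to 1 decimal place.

n = 11, ΣRT = 8148, M = 740.727
Σ(x−M)² = 1774480.18; s = √(1774480.18/10) = 421.246
Cutoffs: 740.727 ± 2·421.246 → [-101.8, 1583.2]
Outside: 1997 → excluded.
Retained (n=10): Σ = 6151, mean = 6151/10 = 615.100

615.1 ms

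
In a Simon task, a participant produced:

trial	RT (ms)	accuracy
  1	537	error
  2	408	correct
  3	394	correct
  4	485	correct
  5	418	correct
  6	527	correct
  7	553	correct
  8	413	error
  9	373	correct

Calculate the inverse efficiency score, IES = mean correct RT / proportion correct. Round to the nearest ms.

580 ms

Correct trials (n=7): 408, 394, 485, 418, 527, 553, 373
Mean correct RT = 3158/7 = 451.1429 ms
Proportion correct = 7/9
IES = 451.1429 / (7/9) = 580.041 ms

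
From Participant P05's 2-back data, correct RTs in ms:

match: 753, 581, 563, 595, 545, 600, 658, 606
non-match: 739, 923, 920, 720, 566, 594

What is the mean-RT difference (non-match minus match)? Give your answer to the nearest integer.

M(match) = 4901/8 = 612.625
M(non-match) = 4462/6 = 743.667
Difference = 743.667 − 612.625 = 131.042 ms

131 ms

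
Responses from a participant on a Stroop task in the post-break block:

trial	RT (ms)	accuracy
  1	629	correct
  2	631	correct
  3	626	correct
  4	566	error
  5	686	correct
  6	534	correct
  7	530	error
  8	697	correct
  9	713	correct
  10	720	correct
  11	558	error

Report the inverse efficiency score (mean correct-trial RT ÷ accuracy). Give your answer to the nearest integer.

900 ms

Correct trials (n=8): 629, 631, 626, 686, 534, 697, 713, 720
Mean correct RT = 5236/8 = 654.5000 ms
Proportion correct = 8/11
IES = 654.5000 / (8/11) = 899.938 ms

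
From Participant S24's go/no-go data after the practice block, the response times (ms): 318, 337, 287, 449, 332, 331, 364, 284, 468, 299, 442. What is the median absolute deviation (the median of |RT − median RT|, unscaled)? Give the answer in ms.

33 ms

Sorted: 284, 287, 299, 318, 331, 332, 337, 364, 442, 449, 468 → median = 332
|x − 332|: 14, 5, 45, 117, 0, 1, 32, 48, 136, 33, 110
Sorted deviations: 0, 1, 5, 14, 32, 33, 45, 48, 110, 117, 136 → MAD = 33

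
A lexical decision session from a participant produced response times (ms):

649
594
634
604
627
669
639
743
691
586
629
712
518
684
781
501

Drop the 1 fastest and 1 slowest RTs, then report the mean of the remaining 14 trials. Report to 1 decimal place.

Sorted: 501, 518, 586, 594, 604, 627, 629, 634, 639, 649, 669, 684, 691, 712, 743, 781
Drop lowest 1 (501) and highest 1 (781)
Remaining (n=14): Σ = 8979, mean = 8979/14 = 641.357

641.4 ms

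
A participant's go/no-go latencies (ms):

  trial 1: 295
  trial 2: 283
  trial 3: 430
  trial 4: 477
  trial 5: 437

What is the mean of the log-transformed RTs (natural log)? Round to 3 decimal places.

5.929

ln(RT): 5.6870, 5.6454, 6.0638, 6.1675, 6.0799
Σ ln(RT) = 29.6437
Mean = 29.6437/5 = 5.92873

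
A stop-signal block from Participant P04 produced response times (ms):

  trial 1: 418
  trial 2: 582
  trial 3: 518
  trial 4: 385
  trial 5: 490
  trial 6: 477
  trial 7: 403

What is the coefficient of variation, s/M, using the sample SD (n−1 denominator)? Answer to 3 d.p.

0.150

n = 7, Σ = 3273, M = 467.5714
Σ(x−M)² = 29673.714; s = √(29673.714/6) = 70.3251
CV = 70.3251 / 467.5714 = 0.15041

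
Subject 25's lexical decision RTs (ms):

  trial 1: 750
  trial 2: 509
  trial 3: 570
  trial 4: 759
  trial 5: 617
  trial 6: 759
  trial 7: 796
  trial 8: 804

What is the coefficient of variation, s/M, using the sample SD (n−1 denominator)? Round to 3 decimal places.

0.163

n = 8, Σ = 5564, M = 695.5000
Σ(x−M)² = 89602.000; s = √(89602.000/7) = 113.1383
CV = 113.1383 / 695.5000 = 0.16267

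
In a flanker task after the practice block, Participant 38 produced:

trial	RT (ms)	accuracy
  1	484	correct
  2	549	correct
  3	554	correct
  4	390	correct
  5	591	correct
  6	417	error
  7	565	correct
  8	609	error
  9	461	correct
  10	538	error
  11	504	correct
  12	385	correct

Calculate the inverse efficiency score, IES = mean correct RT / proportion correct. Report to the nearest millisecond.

Correct trials (n=9): 484, 549, 554, 390, 591, 565, 461, 504, 385
Mean correct RT = 4483/9 = 498.1111 ms
Proportion correct = 9/12
IES = 498.1111 / (9/12) = 664.148 ms

664 ms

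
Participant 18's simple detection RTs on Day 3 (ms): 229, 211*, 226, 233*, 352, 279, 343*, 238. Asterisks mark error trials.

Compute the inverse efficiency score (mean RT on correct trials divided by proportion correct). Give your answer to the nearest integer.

424 ms

Correct trials (n=5): 229, 226, 352, 279, 238
Mean correct RT = 1324/5 = 264.8000 ms
Proportion correct = 5/8
IES = 264.8000 / (5/8) = 423.680 ms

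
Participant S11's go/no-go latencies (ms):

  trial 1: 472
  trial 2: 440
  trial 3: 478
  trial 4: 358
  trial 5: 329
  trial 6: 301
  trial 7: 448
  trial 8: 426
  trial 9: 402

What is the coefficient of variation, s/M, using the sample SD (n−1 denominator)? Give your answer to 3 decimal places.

0.156

n = 9, Σ = 3654, M = 406.0000
Σ(x−M)² = 32134.000; s = √(32134.000/8) = 63.3778
CV = 63.3778 / 406.0000 = 0.15610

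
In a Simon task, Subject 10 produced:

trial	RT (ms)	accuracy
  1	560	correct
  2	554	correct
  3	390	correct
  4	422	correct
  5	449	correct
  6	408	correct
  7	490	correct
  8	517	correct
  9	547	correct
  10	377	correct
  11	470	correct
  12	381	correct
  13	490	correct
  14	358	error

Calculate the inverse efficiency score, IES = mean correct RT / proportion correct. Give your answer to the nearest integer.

502 ms

Correct trials (n=13): 560, 554, 390, 422, 449, 408, 490, 517, 547, 377, 470, 381, 490
Mean correct RT = 6055/13 = 465.7692 ms
Proportion correct = 13/14
IES = 465.7692 / (13/14) = 501.598 ms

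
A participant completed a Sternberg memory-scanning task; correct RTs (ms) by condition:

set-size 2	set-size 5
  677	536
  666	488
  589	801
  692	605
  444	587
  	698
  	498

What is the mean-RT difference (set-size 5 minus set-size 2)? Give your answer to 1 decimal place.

M(set-size 2) = 3068/5 = 613.600
M(set-size 5) = 4213/7 = 601.857
Difference = 601.857 − 613.600 = -11.743 ms

-11.7 ms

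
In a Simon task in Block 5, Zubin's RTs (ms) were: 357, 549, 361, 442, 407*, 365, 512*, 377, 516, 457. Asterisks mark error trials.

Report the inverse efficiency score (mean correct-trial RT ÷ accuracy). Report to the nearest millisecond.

535 ms

Correct trials (n=8): 357, 549, 361, 442, 365, 377, 516, 457
Mean correct RT = 3424/8 = 428.0000 ms
Proportion correct = 8/10
IES = 428.0000 / (8/10) = 535.000 ms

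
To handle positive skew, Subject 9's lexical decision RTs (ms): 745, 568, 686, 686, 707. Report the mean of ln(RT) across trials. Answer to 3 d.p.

6.516

ln(RT): 6.6134, 6.3421, 6.5309, 6.5309, 6.5610
Σ ln(RT) = 32.5783
Mean = 32.5783/5 = 6.51566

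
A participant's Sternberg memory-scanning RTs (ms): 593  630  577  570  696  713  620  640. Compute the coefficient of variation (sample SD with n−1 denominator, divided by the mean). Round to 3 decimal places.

0.083

n = 8, Σ = 5039, M = 629.8750
Σ(x−M)² = 19222.875; s = √(19222.875/7) = 52.4035
CV = 52.4035 / 629.8750 = 0.08320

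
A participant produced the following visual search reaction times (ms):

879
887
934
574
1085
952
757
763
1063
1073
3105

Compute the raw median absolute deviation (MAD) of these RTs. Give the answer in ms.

139 ms

Sorted: 574, 757, 763, 879, 887, 934, 952, 1063, 1073, 1085, 3105 → median = 934
|x − 934|: 55, 47, 0, 360, 151, 18, 177, 171, 129, 139, 2171
Sorted deviations: 0, 18, 47, 55, 129, 139, 151, 171, 177, 360, 2171 → MAD = 139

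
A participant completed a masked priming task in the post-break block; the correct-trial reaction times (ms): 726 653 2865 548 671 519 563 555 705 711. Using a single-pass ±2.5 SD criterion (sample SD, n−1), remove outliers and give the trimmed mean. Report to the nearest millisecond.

628 ms

n = 10, ΣRT = 8516, M = 851.600
Σ(x−M)² = 4556930.40; s = √(4556930.40/9) = 711.566
Cutoffs: 851.600 ± 2.5·711.566 → [-927.3, 2630.5]
Outside: 2865 → excluded.
Retained (n=9): Σ = 5651, mean = 5651/9 = 627.889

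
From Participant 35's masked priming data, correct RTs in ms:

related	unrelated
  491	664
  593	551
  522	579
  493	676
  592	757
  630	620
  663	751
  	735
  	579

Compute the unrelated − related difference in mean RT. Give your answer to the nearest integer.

M(related) = 3984/7 = 569.143
M(unrelated) = 5912/9 = 656.889
Difference = 656.889 − 569.143 = 87.746 ms

88 ms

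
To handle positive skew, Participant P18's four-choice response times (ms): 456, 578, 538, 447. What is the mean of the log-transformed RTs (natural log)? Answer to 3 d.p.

6.218

ln(RT): 6.1225, 6.3596, 6.2879, 6.1026
Σ ln(RT) = 24.8725
Mean = 24.8725/4 = 6.21812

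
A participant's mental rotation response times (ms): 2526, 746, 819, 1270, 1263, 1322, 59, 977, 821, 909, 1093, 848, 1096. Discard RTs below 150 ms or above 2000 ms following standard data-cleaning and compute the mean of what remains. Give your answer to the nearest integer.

1015 ms

Excluded: 59, 2526
Retained (n=11): Σ = 11164
Mean = 11164/11 = 1014.9091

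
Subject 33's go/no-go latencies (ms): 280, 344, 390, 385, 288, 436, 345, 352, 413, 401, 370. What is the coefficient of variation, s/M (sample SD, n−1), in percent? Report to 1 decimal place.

n = 11, Σ = 4004, M = 364.0000
Σ(x−M)² = 23844.000; s = √(23844.000/10) = 48.8303
CV = 48.8303 / 364.0000 = 0.13415 = 13.415%

13.4%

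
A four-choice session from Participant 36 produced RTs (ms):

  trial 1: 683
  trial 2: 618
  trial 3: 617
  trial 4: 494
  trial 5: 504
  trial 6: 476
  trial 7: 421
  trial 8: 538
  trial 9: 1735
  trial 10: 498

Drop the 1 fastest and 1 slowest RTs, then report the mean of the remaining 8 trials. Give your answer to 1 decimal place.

Sorted: 421, 476, 494, 498, 504, 538, 617, 618, 683, 1735
Drop lowest 1 (421) and highest 1 (1735)
Remaining (n=8): Σ = 4428, mean = 4428/8 = 553.500

553.5 ms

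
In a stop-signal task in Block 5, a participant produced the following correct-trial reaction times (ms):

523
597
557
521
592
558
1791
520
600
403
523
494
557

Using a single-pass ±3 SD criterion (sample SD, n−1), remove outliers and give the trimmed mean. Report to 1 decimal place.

537.1 ms

n = 13, ΣRT = 8236, M = 633.538
Σ(x−M)² = 1483937.23; s = √(1483937.23/12) = 351.655
Cutoffs: 633.538 ± 3·351.655 → [-421.4, 1688.5]
Outside: 1791 → excluded.
Retained (n=12): Σ = 6445, mean = 6445/12 = 537.083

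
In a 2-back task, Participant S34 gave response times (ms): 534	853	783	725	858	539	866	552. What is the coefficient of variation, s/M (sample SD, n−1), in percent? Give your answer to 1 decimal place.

21.0%

n = 8, Σ = 5710, M = 713.7500
Σ(x−M)² = 157311.500; s = √(157311.500/7) = 149.9102
CV = 149.9102 / 713.7500 = 0.21003 = 21.003%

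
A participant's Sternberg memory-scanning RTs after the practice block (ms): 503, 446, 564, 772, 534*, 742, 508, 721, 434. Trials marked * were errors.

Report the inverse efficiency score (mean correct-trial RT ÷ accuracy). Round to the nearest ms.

Correct trials (n=8): 503, 446, 564, 772, 742, 508, 721, 434
Mean correct RT = 4690/8 = 586.2500 ms
Proportion correct = 8/9
IES = 586.2500 / (8/9) = 659.531 ms

660 ms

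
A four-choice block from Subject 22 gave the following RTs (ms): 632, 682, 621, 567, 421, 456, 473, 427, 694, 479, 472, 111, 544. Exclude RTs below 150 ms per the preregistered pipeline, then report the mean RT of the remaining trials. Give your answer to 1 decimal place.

539.0 ms

Excluded: 111
Retained (n=12): Σ = 6468
Mean = 6468/12 = 539.0000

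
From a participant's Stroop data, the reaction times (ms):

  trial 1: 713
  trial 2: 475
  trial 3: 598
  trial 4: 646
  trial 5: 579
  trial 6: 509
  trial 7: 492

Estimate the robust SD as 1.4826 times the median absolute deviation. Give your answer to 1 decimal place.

Sorted: 475, 492, 509, 579, 598, 646, 713 → median = 579
|x − 579| sorted: 0, 19, 67, 70, 87, 104, 134 → MAD = 70
Robust SD ≈ 1.4826 × 70 = 103.782

103.8 ms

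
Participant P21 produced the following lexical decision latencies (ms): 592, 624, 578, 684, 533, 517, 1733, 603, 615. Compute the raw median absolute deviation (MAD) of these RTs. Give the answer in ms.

Sorted: 517, 533, 578, 592, 603, 615, 624, 684, 1733 → median = 603
|x − 603|: 11, 21, 25, 81, 70, 86, 1130, 0, 12
Sorted deviations: 0, 11, 12, 21, 25, 70, 81, 86, 1130 → MAD = 25

25 ms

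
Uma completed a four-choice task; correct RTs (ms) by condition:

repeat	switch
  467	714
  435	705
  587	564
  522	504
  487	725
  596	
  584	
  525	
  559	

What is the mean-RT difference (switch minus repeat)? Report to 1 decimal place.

113.3 ms

M(repeat) = 4762/9 = 529.111
M(switch) = 3212/5 = 642.400
Difference = 642.400 − 529.111 = 113.289 ms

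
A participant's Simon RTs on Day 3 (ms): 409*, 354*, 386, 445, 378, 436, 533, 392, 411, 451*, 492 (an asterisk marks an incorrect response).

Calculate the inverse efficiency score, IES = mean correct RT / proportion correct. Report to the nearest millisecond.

Correct trials (n=8): 386, 445, 378, 436, 533, 392, 411, 492
Mean correct RT = 3473/8 = 434.1250 ms
Proportion correct = 8/11
IES = 434.1250 / (8/11) = 596.922 ms

597 ms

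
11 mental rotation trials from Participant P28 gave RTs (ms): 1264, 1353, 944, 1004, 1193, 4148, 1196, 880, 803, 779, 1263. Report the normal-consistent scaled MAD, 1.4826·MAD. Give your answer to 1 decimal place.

Sorted: 779, 803, 880, 944, 1004, 1193, 1196, 1263, 1264, 1353, 4148 → median = 1193
|x − 1193| sorted: 0, 3, 70, 71, 160, 189, 249, 313, 390, 414, 2955 → MAD = 189
Robust SD ≈ 1.4826 × 189 = 280.211

280.2 ms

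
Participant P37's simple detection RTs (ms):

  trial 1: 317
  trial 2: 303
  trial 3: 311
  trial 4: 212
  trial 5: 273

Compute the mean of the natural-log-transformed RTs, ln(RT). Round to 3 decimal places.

ln(RT): 5.7589, 5.7137, 5.7398, 5.3566, 5.6095
Σ ln(RT) = 28.1785
Mean = 28.1785/5 = 5.63570

5.636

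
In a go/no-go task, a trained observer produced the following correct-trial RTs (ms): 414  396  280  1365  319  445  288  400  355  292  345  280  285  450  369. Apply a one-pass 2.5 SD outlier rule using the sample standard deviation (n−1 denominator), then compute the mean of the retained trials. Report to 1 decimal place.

351.3 ms

n = 15, ΣRT = 6283, M = 418.867
Σ(x−M)² = 1009427.73; s = √(1009427.73/14) = 268.518
Cutoffs: 418.867 ± 2.5·268.518 → [-252.4, 1090.2]
Outside: 1365 → excluded.
Retained (n=14): Σ = 4918, mean = 4918/14 = 351.286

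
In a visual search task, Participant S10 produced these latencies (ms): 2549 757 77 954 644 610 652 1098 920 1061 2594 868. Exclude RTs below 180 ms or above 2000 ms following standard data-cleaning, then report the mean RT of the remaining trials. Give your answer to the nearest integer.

840 ms

Excluded: 77, 2549, 2594
Retained (n=9): Σ = 7564
Mean = 7564/9 = 840.4444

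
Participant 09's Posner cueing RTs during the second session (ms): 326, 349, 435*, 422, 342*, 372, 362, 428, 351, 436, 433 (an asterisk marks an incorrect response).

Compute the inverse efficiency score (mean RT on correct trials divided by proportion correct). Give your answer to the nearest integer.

472 ms

Correct trials (n=9): 326, 349, 422, 372, 362, 428, 351, 436, 433
Mean correct RT = 3479/9 = 386.5556 ms
Proportion correct = 9/11
IES = 386.5556 / (9/11) = 472.457 ms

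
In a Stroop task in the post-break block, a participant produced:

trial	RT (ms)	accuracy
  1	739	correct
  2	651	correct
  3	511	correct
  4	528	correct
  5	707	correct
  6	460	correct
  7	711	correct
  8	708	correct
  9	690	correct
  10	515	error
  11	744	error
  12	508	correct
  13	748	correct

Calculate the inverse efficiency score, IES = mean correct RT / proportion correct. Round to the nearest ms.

Correct trials (n=11): 739, 651, 511, 528, 707, 460, 711, 708, 690, 508, 748
Mean correct RT = 6961/11 = 632.8182 ms
Proportion correct = 11/13
IES = 632.8182 / (11/13) = 747.876 ms

748 ms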